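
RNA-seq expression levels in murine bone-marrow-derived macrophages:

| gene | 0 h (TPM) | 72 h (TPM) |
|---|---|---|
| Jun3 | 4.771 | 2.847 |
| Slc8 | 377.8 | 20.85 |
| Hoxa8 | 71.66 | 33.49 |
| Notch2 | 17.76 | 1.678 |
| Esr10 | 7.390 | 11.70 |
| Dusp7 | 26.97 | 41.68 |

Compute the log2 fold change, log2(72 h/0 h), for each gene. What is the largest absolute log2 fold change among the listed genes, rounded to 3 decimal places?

log2(2.847/4.771) = -0.745  (Jun3)
log2(20.85/377.8) = -4.180  (Slc8)
log2(33.49/71.66) = -1.097  (Hoxa8)
log2(1.678/17.76) = -3.404  (Notch2)
log2(11.70/7.390) = 0.663  (Esr10)
log2(41.68/26.97) = 0.628  (Dusp7)
The largest magnitude belongs to Slc8.

4.180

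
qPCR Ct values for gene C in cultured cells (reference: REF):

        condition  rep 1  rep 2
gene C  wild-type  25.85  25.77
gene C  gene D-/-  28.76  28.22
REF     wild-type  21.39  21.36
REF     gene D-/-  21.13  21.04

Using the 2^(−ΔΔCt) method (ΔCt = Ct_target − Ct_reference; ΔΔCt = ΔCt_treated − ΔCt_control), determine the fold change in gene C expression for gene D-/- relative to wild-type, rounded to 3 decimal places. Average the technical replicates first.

Mean Ct: gene C wild-type 25.810; gene C gene D-/- 28.490; REF wild-type 21.375; REF gene D-/- 21.085
ΔCt(wild-type) = 25.810 − 21.375 = 4.435
ΔCt(gene D-/-) = 28.490 − 21.085 = 7.405
ΔΔCt = 7.405 − 4.435 = 2.970
Fold change = 2^(−2.970) = 0.1276

0.128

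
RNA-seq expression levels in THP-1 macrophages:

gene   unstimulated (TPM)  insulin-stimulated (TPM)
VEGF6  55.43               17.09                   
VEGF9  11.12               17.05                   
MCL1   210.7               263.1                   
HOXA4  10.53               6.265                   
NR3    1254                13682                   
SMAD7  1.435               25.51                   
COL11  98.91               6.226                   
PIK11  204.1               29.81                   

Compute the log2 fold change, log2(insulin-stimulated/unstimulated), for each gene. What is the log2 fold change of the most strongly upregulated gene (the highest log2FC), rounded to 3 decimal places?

log2(17.09/55.43) = -1.698  (VEGF6)
log2(17.05/11.12) = 0.617  (VEGF9)
log2(263.1/210.7) = 0.320  (MCL1)
log2(6.265/10.53) = -0.749  (HOXA4)
log2(13682/1254) = 3.448  (NR3)
log2(25.51/1.435) = 4.152  (SMAD7)
log2(6.226/98.91) = -3.990  (COL11)
log2(29.81/204.1) = -2.775  (PIK11)
SMAD7 is most strongly upregulated.

4.152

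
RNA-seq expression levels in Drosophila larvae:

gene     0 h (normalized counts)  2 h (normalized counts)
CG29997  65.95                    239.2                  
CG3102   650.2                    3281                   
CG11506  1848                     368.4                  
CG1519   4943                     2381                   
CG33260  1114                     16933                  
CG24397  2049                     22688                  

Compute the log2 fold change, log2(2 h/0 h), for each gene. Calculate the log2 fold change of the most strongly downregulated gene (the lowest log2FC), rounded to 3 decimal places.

-2.327

log2(239.2/65.95) = 1.859  (CG29997)
log2(3281/650.2) = 2.335  (CG3102)
log2(368.4/1848) = -2.327  (CG11506)
log2(2381/4943) = -1.054  (CG1519)
log2(16933/1114) = 3.926  (CG33260)
log2(22688/2049) = 3.469  (CG24397)
CG11506 is most strongly downregulated.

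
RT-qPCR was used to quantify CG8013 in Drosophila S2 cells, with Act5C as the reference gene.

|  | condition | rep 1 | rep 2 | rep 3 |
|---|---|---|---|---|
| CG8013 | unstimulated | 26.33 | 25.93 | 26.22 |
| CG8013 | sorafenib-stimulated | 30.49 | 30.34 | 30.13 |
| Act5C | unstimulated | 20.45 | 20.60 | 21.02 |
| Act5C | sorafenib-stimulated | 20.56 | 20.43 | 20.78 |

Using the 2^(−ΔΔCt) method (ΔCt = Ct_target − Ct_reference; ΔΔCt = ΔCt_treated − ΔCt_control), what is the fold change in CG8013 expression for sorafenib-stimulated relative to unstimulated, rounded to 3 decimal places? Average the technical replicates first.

0.052

Mean Ct: CG8013 unstimulated 26.160; CG8013 sorafenib-stimulated 30.320; Act5C unstimulated 20.690; Act5C sorafenib-stimulated 20.590
ΔCt(unstimulated) = 26.160 − 20.690 = 5.470
ΔCt(sorafenib-stimulated) = 30.320 − 20.590 = 9.730
ΔΔCt = 9.730 − 5.470 = 4.260
Fold change = 2^(−4.260) = 0.0522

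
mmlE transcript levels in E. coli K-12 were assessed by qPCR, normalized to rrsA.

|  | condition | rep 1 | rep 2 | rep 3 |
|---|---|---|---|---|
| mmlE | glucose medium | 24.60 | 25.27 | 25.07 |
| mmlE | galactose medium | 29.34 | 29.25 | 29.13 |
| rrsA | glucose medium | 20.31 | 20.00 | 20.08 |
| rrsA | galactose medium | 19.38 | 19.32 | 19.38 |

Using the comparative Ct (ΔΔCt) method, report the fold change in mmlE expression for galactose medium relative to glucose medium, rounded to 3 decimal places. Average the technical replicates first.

Mean Ct: mmlE glucose medium 24.980; mmlE galactose medium 29.240; rrsA glucose medium 20.130; rrsA galactose medium 19.360
ΔCt(glucose medium) = 24.980 − 20.130 = 4.850
ΔCt(galactose medium) = 29.240 − 19.360 = 9.880
ΔΔCt = 9.880 − 4.850 = 5.030
Fold change = 2^(−5.030) = 0.0306

0.031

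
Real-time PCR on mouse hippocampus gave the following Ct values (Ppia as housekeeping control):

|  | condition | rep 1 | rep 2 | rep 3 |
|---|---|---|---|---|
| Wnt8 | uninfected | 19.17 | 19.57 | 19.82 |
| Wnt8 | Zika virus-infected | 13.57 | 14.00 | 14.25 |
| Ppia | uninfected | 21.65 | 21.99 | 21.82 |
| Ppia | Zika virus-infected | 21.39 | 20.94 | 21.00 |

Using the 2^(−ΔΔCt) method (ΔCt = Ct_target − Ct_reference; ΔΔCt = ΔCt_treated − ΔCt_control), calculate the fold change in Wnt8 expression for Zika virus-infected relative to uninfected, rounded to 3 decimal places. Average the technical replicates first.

29.243

Mean Ct: Wnt8 uninfected 19.520; Wnt8 Zika virus-infected 13.940; Ppia uninfected 21.820; Ppia Zika virus-infected 21.110
ΔCt(uninfected) = 19.520 − 21.820 = -2.300
ΔCt(Zika virus-infected) = 13.940 − 21.110 = -7.170
ΔΔCt = -7.170 − (-2.300) = -4.870
Fold change = 2^(−(-4.870)) = 2^4.870 = 29.2426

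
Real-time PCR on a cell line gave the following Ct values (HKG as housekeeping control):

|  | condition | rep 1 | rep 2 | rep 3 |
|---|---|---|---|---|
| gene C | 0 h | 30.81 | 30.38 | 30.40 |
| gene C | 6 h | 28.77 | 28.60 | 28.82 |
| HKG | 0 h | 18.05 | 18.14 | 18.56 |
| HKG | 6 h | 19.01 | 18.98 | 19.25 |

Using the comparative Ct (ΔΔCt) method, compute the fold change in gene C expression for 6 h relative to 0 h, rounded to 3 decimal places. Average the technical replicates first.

Mean Ct: gene C 0 h 30.530; gene C 6 h 28.730; HKG 0 h 18.250; HKG 6 h 19.080
ΔCt(0 h) = 30.530 − 18.250 = 12.280
ΔCt(6 h) = 28.730 − 19.080 = 9.650
ΔΔCt = 9.650 − 12.280 = -2.630
Fold change = 2^(−(-2.630)) = 2^2.630 = 6.1903

6.190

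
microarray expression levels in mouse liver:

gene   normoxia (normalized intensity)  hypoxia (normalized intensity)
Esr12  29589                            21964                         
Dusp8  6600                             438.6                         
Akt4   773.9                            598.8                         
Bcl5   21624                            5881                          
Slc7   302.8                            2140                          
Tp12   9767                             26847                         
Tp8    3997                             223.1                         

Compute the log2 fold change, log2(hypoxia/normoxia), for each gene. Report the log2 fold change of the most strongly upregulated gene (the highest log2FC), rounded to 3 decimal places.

log2(21964/29589) = -0.430  (Esr12)
log2(438.6/6600) = -3.911  (Dusp8)
log2(598.8/773.9) = -0.370  (Akt4)
log2(5881/21624) = -1.879  (Bcl5)
log2(2140/302.8) = 2.821  (Slc7)
log2(26847/9767) = 1.459  (Tp12)
log2(223.1/3997) = -4.163  (Tp8)
Slc7 is most strongly upregulated.

2.821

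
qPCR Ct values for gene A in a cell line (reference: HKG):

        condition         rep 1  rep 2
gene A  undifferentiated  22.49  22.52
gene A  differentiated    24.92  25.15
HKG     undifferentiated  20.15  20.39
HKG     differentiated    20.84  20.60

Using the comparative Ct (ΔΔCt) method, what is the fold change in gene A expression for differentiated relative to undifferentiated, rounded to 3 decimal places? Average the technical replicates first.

0.237

Mean Ct: gene A undifferentiated 22.505; gene A differentiated 25.035; HKG undifferentiated 20.270; HKG differentiated 20.720
ΔCt(undifferentiated) = 22.505 − 20.270 = 2.235
ΔCt(differentiated) = 25.035 − 20.720 = 4.315
ΔΔCt = 4.315 − 2.235 = 2.080
Fold change = 2^(−2.080) = 0.2365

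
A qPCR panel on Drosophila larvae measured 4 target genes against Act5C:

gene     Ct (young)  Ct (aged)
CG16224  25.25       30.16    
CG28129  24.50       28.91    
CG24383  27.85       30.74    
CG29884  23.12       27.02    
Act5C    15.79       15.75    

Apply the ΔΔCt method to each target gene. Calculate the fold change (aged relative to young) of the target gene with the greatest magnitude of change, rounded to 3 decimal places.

0.032

CG16224: ΔΔCt = (30.16−15.75) − (25.25−15.79) = 14.41 − 9.46 = 4.95; fold change = 2^-4.95 = 0.032
CG28129: ΔΔCt = (28.91−15.75) − (24.50−15.79) = 13.16 − 8.71 = 4.45; fold change = 2^-4.45 = 0.046
CG24383: ΔΔCt = (30.74−15.75) − (27.85−15.79) = 14.99 − 12.06 = 2.93; fold change = 2^-2.93 = 0.131
CG29884: ΔΔCt = (27.02−15.75) − (23.12−15.79) = 11.27 − 7.33 = 3.94; fold change = 2^-3.94 = 0.065
CG16224 has the largest |ΔΔCt| = 4.95.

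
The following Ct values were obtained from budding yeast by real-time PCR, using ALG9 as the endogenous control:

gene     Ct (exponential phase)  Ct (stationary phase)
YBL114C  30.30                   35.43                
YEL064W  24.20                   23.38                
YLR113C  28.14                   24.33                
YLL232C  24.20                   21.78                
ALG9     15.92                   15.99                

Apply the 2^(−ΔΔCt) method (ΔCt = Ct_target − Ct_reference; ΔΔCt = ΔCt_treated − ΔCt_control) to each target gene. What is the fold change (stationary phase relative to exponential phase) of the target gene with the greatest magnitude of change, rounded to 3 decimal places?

0.030

YBL114C: ΔΔCt = (35.43−15.99) − (30.30−15.92) = 19.44 − 14.38 = 5.06; fold change = 2^-5.06 = 0.030
YEL064W: ΔΔCt = (23.38−15.99) − (24.20−15.92) = 7.39 − 8.28 = -0.89; fold change = 2^0.89 = 1.853
YLR113C: ΔΔCt = (24.33−15.99) − (28.14−15.92) = 8.34 − 12.22 = -3.88; fold change = 2^3.88 = 14.723
YLL232C: ΔΔCt = (21.78−15.99) − (24.20−15.92) = 5.79 − 8.28 = -2.49; fold change = 2^2.49 = 5.618
YBL114C has the largest |ΔΔCt| = 5.06.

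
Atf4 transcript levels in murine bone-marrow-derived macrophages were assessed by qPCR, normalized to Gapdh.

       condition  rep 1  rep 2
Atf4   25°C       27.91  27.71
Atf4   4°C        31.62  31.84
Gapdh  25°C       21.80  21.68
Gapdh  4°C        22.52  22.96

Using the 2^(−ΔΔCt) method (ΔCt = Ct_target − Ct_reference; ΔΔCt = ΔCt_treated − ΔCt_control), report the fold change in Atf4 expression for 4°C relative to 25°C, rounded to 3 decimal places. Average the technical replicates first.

Mean Ct: Atf4 25°C 27.810; Atf4 4°C 31.730; Gapdh 25°C 21.740; Gapdh 4°C 22.740
ΔCt(25°C) = 27.810 − 21.740 = 6.070
ΔCt(4°C) = 31.730 − 22.740 = 8.990
ΔΔCt = 8.990 − 6.070 = 2.920
Fold change = 2^(−2.920) = 0.1321

0.132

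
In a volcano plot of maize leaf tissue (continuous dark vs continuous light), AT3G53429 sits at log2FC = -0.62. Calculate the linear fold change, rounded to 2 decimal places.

0.65

Fold change = 2^(-0.62) = 0.651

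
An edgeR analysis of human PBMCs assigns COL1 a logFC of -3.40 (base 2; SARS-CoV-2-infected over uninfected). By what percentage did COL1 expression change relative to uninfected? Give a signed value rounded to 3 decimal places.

Fold change = 2^(-3.40) = 0.0947
Percent change = (FC − 1) × 100% = (0.0947 − 1) × 100 = -90.527%

-90.527%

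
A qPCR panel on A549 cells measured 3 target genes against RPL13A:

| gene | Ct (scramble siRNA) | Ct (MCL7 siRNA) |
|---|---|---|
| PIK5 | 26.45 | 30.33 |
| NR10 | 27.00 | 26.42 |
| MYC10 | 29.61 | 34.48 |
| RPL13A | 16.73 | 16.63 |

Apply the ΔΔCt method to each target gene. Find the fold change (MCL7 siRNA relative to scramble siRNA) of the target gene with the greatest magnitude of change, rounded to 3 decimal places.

PIK5: ΔΔCt = (30.33−16.63) − (26.45−16.73) = 13.70 − 9.72 = 3.98; fold change = 2^-3.98 = 0.063
NR10: ΔΔCt = (26.42−16.63) − (27.00−16.73) = 9.79 − 10.27 = -0.48; fold change = 2^0.48 = 1.395
MYC10: ΔΔCt = (34.48−16.63) − (29.61−16.73) = 17.85 − 12.88 = 4.97; fold change = 2^-4.97 = 0.032
MYC10 has the largest |ΔΔCt| = 4.97.

0.032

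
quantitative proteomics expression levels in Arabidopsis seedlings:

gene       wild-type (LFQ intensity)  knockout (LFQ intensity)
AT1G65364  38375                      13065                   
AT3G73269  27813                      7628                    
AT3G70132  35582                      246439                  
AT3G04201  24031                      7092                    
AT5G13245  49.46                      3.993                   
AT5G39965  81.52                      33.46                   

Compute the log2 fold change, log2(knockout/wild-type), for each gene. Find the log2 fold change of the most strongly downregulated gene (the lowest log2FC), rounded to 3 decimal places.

-3.631

log2(13065/38375) = -1.554  (AT1G65364)
log2(7628/27813) = -1.866  (AT3G73269)
log2(246439/35582) = 2.792  (AT3G70132)
log2(7092/24031) = -1.761  (AT3G04201)
log2(3.993/49.46) = -3.631  (AT5G13245)
log2(33.46/81.52) = -1.285  (AT5G39965)
AT5G13245 is most strongly downregulated.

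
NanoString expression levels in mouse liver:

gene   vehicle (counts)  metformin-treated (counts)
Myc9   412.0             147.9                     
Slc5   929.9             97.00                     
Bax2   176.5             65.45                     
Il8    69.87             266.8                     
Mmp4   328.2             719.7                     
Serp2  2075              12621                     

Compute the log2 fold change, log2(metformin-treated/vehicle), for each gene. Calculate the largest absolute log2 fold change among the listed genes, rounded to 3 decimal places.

3.261

log2(147.9/412.0) = -1.478  (Myc9)
log2(97.00/929.9) = -3.261  (Slc5)
log2(65.45/176.5) = -1.431  (Bax2)
log2(266.8/69.87) = 1.933  (Il8)
log2(719.7/328.2) = 1.133  (Mmp4)
log2(12621/2075) = 2.605  (Serp2)
The largest magnitude belongs to Slc5.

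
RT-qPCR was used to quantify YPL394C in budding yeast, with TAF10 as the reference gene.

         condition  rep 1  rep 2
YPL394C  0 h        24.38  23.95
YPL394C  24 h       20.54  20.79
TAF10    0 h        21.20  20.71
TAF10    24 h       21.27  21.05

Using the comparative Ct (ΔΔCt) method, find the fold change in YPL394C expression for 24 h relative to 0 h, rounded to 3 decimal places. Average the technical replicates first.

Mean Ct: YPL394C 0 h 24.165; YPL394C 24 h 20.665; TAF10 0 h 20.955; TAF10 24 h 21.160
ΔCt(0 h) = 24.165 − 20.955 = 3.210
ΔCt(24 h) = 20.665 − 21.160 = -0.495
ΔΔCt = -0.495 − 3.210 = -3.705
Fold change = 2^(−(-3.705)) = 2^3.705 = 13.0412

13.041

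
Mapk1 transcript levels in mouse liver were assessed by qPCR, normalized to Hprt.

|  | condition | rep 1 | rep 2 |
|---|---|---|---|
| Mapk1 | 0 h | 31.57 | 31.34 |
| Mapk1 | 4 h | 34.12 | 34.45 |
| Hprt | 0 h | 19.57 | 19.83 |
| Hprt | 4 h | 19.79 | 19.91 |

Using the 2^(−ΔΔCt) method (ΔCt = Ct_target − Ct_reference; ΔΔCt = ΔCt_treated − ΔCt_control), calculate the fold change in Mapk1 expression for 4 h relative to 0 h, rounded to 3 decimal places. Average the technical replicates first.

0.156

Mean Ct: Mapk1 0 h 31.455; Mapk1 4 h 34.285; Hprt 0 h 19.700; Hprt 4 h 19.850
ΔCt(0 h) = 31.455 − 19.700 = 11.755
ΔCt(4 h) = 34.285 − 19.850 = 14.435
ΔΔCt = 14.435 − 11.755 = 2.680
Fold change = 2^(−2.680) = 0.1560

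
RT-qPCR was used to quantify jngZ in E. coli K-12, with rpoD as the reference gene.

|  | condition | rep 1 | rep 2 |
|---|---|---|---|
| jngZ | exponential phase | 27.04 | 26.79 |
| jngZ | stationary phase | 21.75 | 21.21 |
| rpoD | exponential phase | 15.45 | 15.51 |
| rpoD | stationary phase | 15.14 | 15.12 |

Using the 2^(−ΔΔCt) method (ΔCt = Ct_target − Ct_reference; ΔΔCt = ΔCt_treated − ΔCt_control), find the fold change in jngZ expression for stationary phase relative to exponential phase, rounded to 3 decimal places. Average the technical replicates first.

Mean Ct: jngZ exponential phase 26.915; jngZ stationary phase 21.480; rpoD exponential phase 15.480; rpoD stationary phase 15.130
ΔCt(exponential phase) = 26.915 − 15.480 = 11.435
ΔCt(stationary phase) = 21.480 − 15.130 = 6.350
ΔΔCt = 6.350 − 11.435 = -5.085
Fold change = 2^(−(-5.085)) = 2^5.085 = 33.9420

33.942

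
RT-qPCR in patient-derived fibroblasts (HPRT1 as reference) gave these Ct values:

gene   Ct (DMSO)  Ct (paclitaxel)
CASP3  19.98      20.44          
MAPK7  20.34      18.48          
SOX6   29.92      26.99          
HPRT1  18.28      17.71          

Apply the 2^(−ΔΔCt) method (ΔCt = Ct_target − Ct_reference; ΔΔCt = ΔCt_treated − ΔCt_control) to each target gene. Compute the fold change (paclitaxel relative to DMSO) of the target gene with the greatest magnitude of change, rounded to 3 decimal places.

5.134

CASP3: ΔΔCt = (20.44−17.71) − (19.98−18.28) = 2.73 − 1.70 = 1.03; fold change = 2^-1.03 = 0.490
MAPK7: ΔΔCt = (18.48−17.71) − (20.34−18.28) = 0.77 − 2.06 = -1.29; fold change = 2^1.29 = 2.445
SOX6: ΔΔCt = (26.99−17.71) − (29.92−18.28) = 9.28 − 11.64 = -2.36; fold change = 2^2.36 = 5.134
SOX6 has the largest |ΔΔCt| = 2.36.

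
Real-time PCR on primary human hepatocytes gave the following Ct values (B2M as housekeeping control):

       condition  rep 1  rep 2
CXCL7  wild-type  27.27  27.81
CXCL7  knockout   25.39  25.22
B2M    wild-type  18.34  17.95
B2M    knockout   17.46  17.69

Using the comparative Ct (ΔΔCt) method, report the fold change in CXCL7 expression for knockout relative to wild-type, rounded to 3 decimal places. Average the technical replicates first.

3.171

Mean Ct: CXCL7 wild-type 27.540; CXCL7 knockout 25.305; B2M wild-type 18.145; B2M knockout 17.575
ΔCt(wild-type) = 27.540 − 18.145 = 9.395
ΔCt(knockout) = 25.305 − 17.575 = 7.730
ΔΔCt = 7.730 − 9.395 = -1.665
Fold change = 2^(−(-1.665)) = 2^1.665 = 3.1711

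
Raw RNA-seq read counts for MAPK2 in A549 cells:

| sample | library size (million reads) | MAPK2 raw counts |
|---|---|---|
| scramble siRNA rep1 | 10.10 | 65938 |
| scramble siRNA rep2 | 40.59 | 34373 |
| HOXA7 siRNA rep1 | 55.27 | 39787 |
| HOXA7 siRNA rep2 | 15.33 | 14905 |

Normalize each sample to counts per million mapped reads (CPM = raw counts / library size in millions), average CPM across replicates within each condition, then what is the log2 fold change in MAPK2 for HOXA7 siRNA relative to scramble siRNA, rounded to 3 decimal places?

CPM(scramble siRNA rep1) = 65938 / 10.10 = 6528.5149
CPM(scramble siRNA rep2) = 34373 / 40.59 = 846.8342
CPM(HOXA7 siRNA rep1) = 39787 / 55.27 = 719.8661
CPM(HOXA7 siRNA rep2) = 14905 / 15.33 = 972.2766
mean CPM(scramble siRNA) = 3687.6745; mean CPM(HOXA7 siRNA) = 846.0713
Fold change = 846.0713 / 3687.6745 = 0.22943
log2(0.22943) = -2.1239

-2.124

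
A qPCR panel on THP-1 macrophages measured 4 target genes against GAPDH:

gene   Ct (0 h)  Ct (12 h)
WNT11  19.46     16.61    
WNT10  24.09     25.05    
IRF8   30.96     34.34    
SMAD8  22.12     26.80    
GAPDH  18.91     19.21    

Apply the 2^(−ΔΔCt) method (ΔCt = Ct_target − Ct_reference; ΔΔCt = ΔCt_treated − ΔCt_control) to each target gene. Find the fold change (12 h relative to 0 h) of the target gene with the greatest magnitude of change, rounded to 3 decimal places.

0.048

WNT11: ΔΔCt = (16.61−19.21) − (19.46−18.91) = -2.60 − 0.55 = -3.15; fold change = 2^3.15 = 8.877
WNT10: ΔΔCt = (25.05−19.21) − (24.09−18.91) = 5.84 − 5.18 = 0.66; fold change = 2^-0.66 = 0.633
IRF8: ΔΔCt = (34.34−19.21) − (30.96−18.91) = 15.13 − 12.05 = 3.08; fold change = 2^-3.08 = 0.118
SMAD8: ΔΔCt = (26.80−19.21) − (22.12−18.91) = 7.59 − 3.21 = 4.38; fold change = 2^-4.38 = 0.048
SMAD8 has the largest |ΔΔCt| = 4.38.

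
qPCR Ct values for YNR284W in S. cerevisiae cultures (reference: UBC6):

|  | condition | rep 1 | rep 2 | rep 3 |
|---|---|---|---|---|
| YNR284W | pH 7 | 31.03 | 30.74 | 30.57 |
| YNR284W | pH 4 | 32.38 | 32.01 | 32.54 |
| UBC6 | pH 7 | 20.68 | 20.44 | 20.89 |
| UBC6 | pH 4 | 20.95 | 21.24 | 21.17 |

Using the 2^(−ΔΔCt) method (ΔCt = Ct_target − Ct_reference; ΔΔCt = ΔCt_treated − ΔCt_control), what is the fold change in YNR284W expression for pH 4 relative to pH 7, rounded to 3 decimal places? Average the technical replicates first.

Mean Ct: YNR284W pH 7 30.780; YNR284W pH 4 32.310; UBC6 pH 7 20.670; UBC6 pH 4 21.120
ΔCt(pH 7) = 30.780 − 20.670 = 10.110
ΔCt(pH 4) = 32.310 − 21.120 = 11.190
ΔΔCt = 11.190 − 10.110 = 1.080
Fold change = 2^(−1.080) = 0.4730

0.473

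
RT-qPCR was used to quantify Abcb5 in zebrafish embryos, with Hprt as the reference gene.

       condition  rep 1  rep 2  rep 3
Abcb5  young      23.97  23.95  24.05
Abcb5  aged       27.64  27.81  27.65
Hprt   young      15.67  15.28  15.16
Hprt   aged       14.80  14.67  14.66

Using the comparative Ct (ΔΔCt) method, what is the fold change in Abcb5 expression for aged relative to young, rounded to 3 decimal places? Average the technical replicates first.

0.048

Mean Ct: Abcb5 young 23.990; Abcb5 aged 27.700; Hprt young 15.370; Hprt aged 14.710
ΔCt(young) = 23.990 − 15.370 = 8.620
ΔCt(aged) = 27.700 − 14.710 = 12.990
ΔΔCt = 12.990 − 8.620 = 4.370
Fold change = 2^(−4.370) = 0.0484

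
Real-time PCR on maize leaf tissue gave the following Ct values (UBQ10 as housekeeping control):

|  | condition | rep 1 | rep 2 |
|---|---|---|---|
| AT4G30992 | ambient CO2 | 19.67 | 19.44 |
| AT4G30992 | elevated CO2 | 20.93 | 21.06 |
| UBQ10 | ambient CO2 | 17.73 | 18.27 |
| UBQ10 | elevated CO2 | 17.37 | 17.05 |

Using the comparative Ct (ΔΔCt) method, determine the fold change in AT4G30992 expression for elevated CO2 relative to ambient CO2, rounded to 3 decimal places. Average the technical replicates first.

Mean Ct: AT4G30992 ambient CO2 19.555; AT4G30992 elevated CO2 20.995; UBQ10 ambient CO2 18.000; UBQ10 elevated CO2 17.210
ΔCt(ambient CO2) = 19.555 − 18.000 = 1.555
ΔCt(elevated CO2) = 20.995 − 17.210 = 3.785
ΔΔCt = 3.785 − 1.555 = 2.230
Fold change = 2^(−2.230) = 0.2132

0.213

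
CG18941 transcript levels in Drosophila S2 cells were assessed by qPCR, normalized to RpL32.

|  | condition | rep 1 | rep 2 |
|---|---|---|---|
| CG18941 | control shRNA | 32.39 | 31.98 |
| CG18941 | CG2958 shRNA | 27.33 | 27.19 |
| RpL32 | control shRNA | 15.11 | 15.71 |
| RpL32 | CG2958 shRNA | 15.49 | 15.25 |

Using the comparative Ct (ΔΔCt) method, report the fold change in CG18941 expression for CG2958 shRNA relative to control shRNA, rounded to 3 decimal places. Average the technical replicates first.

Mean Ct: CG18941 control shRNA 32.185; CG18941 CG2958 shRNA 27.260; RpL32 control shRNA 15.410; RpL32 CG2958 shRNA 15.370
ΔCt(control shRNA) = 32.185 − 15.410 = 16.775
ΔCt(CG2958 shRNA) = 27.260 − 15.370 = 11.890
ΔΔCt = 11.890 − 16.775 = -4.885
Fold change = 2^(−(-4.885)) = 2^4.885 = 29.5482

29.548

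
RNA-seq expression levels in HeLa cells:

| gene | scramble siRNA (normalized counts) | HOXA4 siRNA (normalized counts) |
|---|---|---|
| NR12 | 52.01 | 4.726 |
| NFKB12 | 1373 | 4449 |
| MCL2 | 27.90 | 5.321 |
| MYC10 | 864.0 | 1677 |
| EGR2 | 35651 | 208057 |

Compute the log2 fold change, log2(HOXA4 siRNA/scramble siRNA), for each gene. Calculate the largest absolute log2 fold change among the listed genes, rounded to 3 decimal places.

log2(4.726/52.01) = -3.460  (NR12)
log2(4449/1373) = 1.696  (NFKB12)
log2(5.321/27.90) = -2.390  (MCL2)
log2(1677/864.0) = 0.957  (MYC10)
log2(208057/35651) = 2.545  (EGR2)
The largest magnitude belongs to NR12.

3.460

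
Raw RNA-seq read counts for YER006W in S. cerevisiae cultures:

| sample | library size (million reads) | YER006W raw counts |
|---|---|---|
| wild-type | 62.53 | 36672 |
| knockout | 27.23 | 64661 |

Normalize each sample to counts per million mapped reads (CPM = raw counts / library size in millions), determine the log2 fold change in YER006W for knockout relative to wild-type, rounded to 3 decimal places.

2.018

CPM(wild-type) = 36672 / 62.53 = 586.4705
CPM(knockout) = 64661 / 27.23 = 2374.6236
Fold change = 2374.6236 / 586.4705 = 4.04901
log2(4.04901) = 2.0176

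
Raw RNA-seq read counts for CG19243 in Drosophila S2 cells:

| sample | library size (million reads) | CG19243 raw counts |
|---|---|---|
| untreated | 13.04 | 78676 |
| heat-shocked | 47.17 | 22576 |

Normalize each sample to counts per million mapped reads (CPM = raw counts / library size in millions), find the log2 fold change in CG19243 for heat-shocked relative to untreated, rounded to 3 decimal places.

CPM(untreated) = 78676 / 13.04 = 6033.4356
CPM(heat-shocked) = 22576 / 47.17 = 478.6093
Fold change = 478.6093 / 6033.4356 = 0.07933
log2(0.07933) = -3.6561

-3.656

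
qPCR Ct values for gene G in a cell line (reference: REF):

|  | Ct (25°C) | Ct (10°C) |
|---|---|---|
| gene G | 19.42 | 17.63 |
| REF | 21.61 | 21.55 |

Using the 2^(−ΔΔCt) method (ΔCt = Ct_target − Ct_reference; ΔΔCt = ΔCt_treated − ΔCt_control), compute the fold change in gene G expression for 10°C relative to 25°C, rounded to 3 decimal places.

ΔCt(25°C) = 19.420 − 21.610 = -2.190
ΔCt(10°C) = 17.630 − 21.550 = -3.920
ΔΔCt = -3.920 − (-2.190) = -1.730
Fold change = 2^(−(-1.730)) = 2^1.730 = 3.3173

3.317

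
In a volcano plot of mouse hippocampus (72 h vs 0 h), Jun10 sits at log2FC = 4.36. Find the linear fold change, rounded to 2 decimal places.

Fold change = 2^(4.36) = 20.535

20.53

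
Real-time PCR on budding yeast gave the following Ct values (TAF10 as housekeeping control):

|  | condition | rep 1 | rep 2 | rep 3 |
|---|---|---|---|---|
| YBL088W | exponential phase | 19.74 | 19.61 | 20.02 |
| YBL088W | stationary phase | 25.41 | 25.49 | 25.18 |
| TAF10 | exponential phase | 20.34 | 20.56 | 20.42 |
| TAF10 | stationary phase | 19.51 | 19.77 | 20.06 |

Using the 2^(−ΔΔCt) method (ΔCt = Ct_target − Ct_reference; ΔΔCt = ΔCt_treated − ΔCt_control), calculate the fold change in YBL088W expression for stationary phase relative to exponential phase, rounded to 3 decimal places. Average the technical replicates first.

Mean Ct: YBL088W exponential phase 19.790; YBL088W stationary phase 25.360; TAF10 exponential phase 20.440; TAF10 stationary phase 19.780
ΔCt(exponential phase) = 19.790 − 20.440 = -0.650
ΔCt(stationary phase) = 25.360 − 19.780 = 5.580
ΔΔCt = 5.580 − (-0.650) = 6.230
Fold change = 2^(−6.230) = 0.0133

0.013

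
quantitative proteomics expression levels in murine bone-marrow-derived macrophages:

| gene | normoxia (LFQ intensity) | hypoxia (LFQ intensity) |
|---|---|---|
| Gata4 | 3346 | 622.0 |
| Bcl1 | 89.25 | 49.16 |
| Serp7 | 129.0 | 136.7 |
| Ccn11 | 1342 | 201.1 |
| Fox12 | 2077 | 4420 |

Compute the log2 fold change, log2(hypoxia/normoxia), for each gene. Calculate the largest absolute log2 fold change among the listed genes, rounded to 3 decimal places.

2.738

log2(622.0/3346) = -2.427  (Gata4)
log2(49.16/89.25) = -0.860  (Bcl1)
log2(136.7/129.0) = 0.084  (Serp7)
log2(201.1/1342) = -2.738  (Ccn11)
log2(4420/2077) = 1.090  (Fox12)
The largest magnitude belongs to Ccn11.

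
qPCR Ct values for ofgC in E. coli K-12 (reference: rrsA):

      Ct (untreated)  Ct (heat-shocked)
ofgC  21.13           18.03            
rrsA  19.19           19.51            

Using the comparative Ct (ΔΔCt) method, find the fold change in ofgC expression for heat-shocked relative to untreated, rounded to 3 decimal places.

10.703

ΔCt(untreated) = 21.130 − 19.190 = 1.940
ΔCt(heat-shocked) = 18.030 − 19.510 = -1.480
ΔΔCt = -1.480 − 1.940 = -3.420
Fold change = 2^(−(-3.420)) = 2^3.420 = 10.7034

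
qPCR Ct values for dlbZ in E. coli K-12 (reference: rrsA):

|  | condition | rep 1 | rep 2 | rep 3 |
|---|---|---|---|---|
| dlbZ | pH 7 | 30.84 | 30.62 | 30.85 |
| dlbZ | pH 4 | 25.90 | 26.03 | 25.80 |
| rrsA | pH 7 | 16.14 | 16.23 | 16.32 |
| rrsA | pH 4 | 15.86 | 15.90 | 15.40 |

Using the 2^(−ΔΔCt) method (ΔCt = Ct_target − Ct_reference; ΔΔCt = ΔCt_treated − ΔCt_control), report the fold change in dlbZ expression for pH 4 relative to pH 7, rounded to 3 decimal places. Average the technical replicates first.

Mean Ct: dlbZ pH 7 30.770; dlbZ pH 4 25.910; rrsA pH 7 16.230; rrsA pH 4 15.720
ΔCt(pH 7) = 30.770 − 16.230 = 14.540
ΔCt(pH 4) = 25.910 − 15.720 = 10.190
ΔΔCt = 10.190 − 14.540 = -4.350
Fold change = 2^(−(-4.350)) = 2^4.350 = 20.3930

20.393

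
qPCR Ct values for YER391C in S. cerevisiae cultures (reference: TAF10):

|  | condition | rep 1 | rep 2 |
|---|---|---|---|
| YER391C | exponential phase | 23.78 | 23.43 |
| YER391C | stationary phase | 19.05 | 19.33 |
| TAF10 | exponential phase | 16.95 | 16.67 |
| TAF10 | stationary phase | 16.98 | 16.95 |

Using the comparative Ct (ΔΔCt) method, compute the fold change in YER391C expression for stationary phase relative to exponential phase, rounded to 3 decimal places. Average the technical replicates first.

23.752

Mean Ct: YER391C exponential phase 23.605; YER391C stationary phase 19.190; TAF10 exponential phase 16.810; TAF10 stationary phase 16.965
ΔCt(exponential phase) = 23.605 − 16.810 = 6.795
ΔCt(stationary phase) = 19.190 − 16.965 = 2.225
ΔΔCt = 2.225 − 6.795 = -4.570
Fold change = 2^(−(-4.570)) = 2^4.570 = 23.7524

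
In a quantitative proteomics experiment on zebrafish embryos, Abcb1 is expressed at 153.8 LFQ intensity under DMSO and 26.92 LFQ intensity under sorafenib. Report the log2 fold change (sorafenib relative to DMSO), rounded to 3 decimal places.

Fold change = 26.92 / 153.8 = 0.1750
log2(0.1750) = -2.5143

-2.514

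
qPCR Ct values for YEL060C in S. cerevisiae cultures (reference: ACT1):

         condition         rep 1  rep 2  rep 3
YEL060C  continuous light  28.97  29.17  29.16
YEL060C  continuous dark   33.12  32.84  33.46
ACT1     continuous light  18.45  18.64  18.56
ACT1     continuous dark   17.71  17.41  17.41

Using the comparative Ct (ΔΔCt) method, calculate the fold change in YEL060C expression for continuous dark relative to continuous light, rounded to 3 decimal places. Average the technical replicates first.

Mean Ct: YEL060C continuous light 29.100; YEL060C continuous dark 33.140; ACT1 continuous light 18.550; ACT1 continuous dark 17.510
ΔCt(continuous light) = 29.100 − 18.550 = 10.550
ΔCt(continuous dark) = 33.140 − 17.510 = 15.630
ΔΔCt = 15.630 − 10.550 = 5.080
Fold change = 2^(−5.080) = 0.0296

0.030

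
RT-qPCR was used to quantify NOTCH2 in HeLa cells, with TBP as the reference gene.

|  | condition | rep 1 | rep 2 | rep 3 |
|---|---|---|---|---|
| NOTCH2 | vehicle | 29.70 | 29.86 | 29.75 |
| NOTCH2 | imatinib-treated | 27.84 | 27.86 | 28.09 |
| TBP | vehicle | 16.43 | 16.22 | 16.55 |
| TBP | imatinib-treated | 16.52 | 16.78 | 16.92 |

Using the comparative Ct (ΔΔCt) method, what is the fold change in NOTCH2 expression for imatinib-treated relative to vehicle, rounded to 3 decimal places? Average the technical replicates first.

4.532

Mean Ct: NOTCH2 vehicle 29.770; NOTCH2 imatinib-treated 27.930; TBP vehicle 16.400; TBP imatinib-treated 16.740
ΔCt(vehicle) = 29.770 − 16.400 = 13.370
ΔCt(imatinib-treated) = 27.930 − 16.740 = 11.190
ΔΔCt = 11.190 − 13.370 = -2.180
Fold change = 2^(−(-2.180)) = 2^2.180 = 4.5315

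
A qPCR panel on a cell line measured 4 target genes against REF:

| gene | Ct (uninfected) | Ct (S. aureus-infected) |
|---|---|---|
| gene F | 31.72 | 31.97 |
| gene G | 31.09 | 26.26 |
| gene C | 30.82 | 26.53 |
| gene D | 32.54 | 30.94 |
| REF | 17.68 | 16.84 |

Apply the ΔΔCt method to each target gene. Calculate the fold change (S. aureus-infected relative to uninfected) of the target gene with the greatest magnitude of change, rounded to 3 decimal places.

15.889

gene F: ΔΔCt = (31.97−16.84) − (31.72−17.68) = 15.13 − 14.04 = 1.09; fold change = 2^-1.09 = 0.470
gene G: ΔΔCt = (26.26−16.84) − (31.09−17.68) = 9.42 − 13.41 = -3.99; fold change = 2^3.99 = 15.889
gene C: ΔΔCt = (26.53−16.84) − (30.82−17.68) = 9.69 − 13.14 = -3.45; fold change = 2^3.45 = 10.928
gene D: ΔΔCt = (30.94−16.84) − (32.54−17.68) = 14.10 − 14.86 = -0.76; fold change = 2^0.76 = 1.693
gene G has the largest |ΔΔCt| = 3.99.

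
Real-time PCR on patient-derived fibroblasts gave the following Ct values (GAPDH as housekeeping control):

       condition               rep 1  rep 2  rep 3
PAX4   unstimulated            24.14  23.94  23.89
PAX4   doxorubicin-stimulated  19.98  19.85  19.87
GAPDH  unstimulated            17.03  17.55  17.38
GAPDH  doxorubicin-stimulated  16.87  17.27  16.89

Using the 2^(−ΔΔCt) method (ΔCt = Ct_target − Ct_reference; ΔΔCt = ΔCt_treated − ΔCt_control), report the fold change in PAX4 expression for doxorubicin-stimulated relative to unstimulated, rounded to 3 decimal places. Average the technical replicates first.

13.737

Mean Ct: PAX4 unstimulated 23.990; PAX4 doxorubicin-stimulated 19.900; GAPDH unstimulated 17.320; GAPDH doxorubicin-stimulated 17.010
ΔCt(unstimulated) = 23.990 − 17.320 = 6.670
ΔCt(doxorubicin-stimulated) = 19.900 − 17.010 = 2.890
ΔΔCt = 2.890 − 6.670 = -3.780
Fold change = 2^(−(-3.780)) = 2^3.780 = 13.7370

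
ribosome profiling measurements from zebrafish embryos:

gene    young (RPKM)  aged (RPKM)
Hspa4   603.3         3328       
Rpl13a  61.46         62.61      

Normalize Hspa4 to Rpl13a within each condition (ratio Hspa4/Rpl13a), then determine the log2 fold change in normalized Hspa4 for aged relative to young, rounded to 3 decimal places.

2.437

Hspa4/Rpl13a (young) = 603.3 / 61.46 = 9.8161
Hspa4/Rpl13a (aged) = 3328 / 62.61 = 53.154
Fold change = 53.154 / 9.8161 = 5.4150
log2(5.4150) = 2.4370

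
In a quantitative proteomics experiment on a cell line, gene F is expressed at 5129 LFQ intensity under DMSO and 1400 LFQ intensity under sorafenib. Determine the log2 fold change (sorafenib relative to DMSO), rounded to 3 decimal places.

Fold change = 1400 / 5129 = 0.2730
log2(0.2730) = -1.8733

-1.873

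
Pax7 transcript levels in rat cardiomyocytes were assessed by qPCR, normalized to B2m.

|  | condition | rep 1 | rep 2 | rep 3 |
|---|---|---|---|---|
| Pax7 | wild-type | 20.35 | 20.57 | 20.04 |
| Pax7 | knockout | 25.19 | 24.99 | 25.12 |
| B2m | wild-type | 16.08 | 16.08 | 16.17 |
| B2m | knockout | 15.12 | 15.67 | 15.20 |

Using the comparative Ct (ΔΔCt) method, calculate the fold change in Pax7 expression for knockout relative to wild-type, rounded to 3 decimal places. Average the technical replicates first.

Mean Ct: Pax7 wild-type 20.320; Pax7 knockout 25.100; B2m wild-type 16.110; B2m knockout 15.330
ΔCt(wild-type) = 20.320 − 16.110 = 4.210
ΔCt(knockout) = 25.100 − 15.330 = 9.770
ΔΔCt = 9.770 − 4.210 = 5.560
Fold change = 2^(−5.560) = 0.0212

0.021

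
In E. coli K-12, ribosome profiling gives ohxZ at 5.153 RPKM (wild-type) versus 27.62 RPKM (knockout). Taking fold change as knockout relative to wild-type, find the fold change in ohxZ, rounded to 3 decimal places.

Fold change = 27.62 / 5.153 = 5.3600
ohxZ is upregulated.

5.360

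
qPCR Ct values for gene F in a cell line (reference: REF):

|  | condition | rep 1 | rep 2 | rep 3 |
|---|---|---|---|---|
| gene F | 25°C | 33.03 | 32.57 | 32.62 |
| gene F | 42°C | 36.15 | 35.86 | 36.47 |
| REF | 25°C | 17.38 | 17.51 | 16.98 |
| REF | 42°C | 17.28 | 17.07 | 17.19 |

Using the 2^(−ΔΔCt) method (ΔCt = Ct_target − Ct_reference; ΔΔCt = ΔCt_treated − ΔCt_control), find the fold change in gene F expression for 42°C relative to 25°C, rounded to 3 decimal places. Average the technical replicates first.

0.087

Mean Ct: gene F 25°C 32.740; gene F 42°C 36.160; REF 25°C 17.290; REF 42°C 17.180
ΔCt(25°C) = 32.740 − 17.290 = 15.450
ΔCt(42°C) = 36.160 − 17.180 = 18.980
ΔΔCt = 18.980 − 15.450 = 3.530
Fold change = 2^(−3.530) = 0.0866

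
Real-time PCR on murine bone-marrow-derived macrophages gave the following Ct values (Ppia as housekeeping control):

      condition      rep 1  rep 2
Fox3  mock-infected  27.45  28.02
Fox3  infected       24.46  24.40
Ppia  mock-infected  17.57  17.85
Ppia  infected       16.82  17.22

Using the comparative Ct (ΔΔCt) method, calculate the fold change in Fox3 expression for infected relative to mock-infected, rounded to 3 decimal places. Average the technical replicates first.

Mean Ct: Fox3 mock-infected 27.735; Fox3 infected 24.430; Ppia mock-infected 17.710; Ppia infected 17.020
ΔCt(mock-infected) = 27.735 − 17.710 = 10.025
ΔCt(infected) = 24.430 − 17.020 = 7.410
ΔΔCt = 7.410 − 10.025 = -2.615
Fold change = 2^(−(-2.615)) = 2^2.615 = 6.1262

6.126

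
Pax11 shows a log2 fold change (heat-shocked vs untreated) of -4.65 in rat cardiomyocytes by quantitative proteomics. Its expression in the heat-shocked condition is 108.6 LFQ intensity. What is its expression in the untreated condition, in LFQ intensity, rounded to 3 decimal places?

2726.587

Fold change = 2^(-4.65) = 0.0398
untreated expression = 108.6 / 0.0398 = 2726.587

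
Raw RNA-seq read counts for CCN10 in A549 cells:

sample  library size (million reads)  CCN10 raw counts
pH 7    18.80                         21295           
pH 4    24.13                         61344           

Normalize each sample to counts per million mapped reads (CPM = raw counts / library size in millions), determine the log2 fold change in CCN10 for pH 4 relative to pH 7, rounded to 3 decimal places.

CPM(pH 7) = 21295 / 18.80 = 1132.7128
CPM(pH 4) = 61344 / 24.13 = 2542.2296
Fold change = 2542.2296 / 1132.7128 = 2.24437
log2(2.24437) = 1.1663

1.166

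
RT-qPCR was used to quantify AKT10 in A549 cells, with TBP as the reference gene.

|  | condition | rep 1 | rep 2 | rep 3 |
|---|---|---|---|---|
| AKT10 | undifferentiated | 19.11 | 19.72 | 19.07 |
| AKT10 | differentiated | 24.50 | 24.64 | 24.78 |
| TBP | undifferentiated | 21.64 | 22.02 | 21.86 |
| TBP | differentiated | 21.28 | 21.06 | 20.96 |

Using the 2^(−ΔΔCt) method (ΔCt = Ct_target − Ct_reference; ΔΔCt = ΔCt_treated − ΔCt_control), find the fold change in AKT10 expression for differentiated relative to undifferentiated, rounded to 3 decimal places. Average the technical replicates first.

0.015

Mean Ct: AKT10 undifferentiated 19.300; AKT10 differentiated 24.640; TBP undifferentiated 21.840; TBP differentiated 21.100
ΔCt(undifferentiated) = 19.300 − 21.840 = -2.540
ΔCt(differentiated) = 24.640 − 21.100 = 3.540
ΔΔCt = 3.540 − (-2.540) = 6.080
Fold change = 2^(−6.080) = 0.0148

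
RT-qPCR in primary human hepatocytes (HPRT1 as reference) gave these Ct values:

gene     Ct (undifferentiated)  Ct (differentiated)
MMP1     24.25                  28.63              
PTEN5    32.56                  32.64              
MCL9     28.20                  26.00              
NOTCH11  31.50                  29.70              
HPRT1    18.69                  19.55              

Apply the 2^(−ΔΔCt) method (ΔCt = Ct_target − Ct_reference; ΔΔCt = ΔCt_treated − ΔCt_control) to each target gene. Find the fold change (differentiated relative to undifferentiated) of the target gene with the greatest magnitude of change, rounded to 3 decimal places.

0.087

MMP1: ΔΔCt = (28.63−19.55) − (24.25−18.69) = 9.08 − 5.56 = 3.52; fold change = 2^-3.52 = 0.087
PTEN5: ΔΔCt = (32.64−19.55) − (32.56−18.69) = 13.09 − 13.87 = -0.78; fold change = 2^0.78 = 1.717
MCL9: ΔΔCt = (26.00−19.55) − (28.20−18.69) = 6.45 − 9.51 = -3.06; fold change = 2^3.06 = 8.340
NOTCH11: ΔΔCt = (29.70−19.55) − (31.50−18.69) = 10.15 − 12.81 = -2.66; fold change = 2^2.66 = 6.320
MMP1 has the largest |ΔΔCt| = 3.52.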